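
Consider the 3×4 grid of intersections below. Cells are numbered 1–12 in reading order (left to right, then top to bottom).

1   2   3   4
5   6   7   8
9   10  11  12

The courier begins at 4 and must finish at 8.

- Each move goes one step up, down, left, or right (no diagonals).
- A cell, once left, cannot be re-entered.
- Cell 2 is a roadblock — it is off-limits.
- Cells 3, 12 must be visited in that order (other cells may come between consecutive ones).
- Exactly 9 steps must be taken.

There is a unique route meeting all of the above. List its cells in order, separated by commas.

The waypoints must appear in the order 3, 12, with no cell reused.
Route from 4: left 1 to 3, down 1 to 7, left 2 to 5, down 1 to 9, right 3 to 12, up 1 to 8 — 9 moves in all.
Check: order respected (3 at step 1, 12 at step 8); 9 moves as required.

4, 3, 7, 6, 5, 9, 10, 11, 12, 8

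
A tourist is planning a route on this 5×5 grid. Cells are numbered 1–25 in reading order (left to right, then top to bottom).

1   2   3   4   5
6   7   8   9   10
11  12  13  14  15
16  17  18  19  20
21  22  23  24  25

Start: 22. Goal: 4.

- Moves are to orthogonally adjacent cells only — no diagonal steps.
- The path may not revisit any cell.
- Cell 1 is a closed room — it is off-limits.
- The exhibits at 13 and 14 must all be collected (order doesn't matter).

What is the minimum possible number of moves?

Any route passes through 13 and 14 in some order between 22 and 4. Summing Manhattan distances along each leg and taking the cheapest ordering (22 → 13 → 14 → 4) gives a lower bound of 3 + 1 + 2 = 6 moves.
A route of 6 moves achieves this: 22 → 17 → 12 → 13 → 14 → 9 → 4.
Since 6 matches the lower bound, it is optimal.

6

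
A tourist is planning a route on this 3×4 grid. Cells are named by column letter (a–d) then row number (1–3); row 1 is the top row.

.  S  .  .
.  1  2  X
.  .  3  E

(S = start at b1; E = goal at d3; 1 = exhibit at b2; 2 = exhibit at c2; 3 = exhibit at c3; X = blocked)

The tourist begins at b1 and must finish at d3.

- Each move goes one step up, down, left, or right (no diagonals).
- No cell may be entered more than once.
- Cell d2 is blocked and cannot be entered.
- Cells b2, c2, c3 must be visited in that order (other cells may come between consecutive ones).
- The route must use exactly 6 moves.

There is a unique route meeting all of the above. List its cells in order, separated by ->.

b1 -> a1 -> a2 -> b2 -> c2 -> c3 -> d3

The waypoints must appear in the order b2, c2, c3, with no cell reused.
Route from b1: left 1 to a1, down 1 to a2, right 2 to c2, down 1 to c3, right 1 to d3 — 6 moves in all.
Check: order respected (1 at step 3, 2 at step 4, 3 at step 5); 6 moves as required.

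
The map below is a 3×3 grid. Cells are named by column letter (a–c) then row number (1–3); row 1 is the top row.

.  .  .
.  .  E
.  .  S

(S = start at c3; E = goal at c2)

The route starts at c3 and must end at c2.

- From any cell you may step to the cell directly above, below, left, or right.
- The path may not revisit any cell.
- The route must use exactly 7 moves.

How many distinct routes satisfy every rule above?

Need simple routes of exactly 7 moves from c3 to c2 (Manhattan distance 1, so 3 moves are spent on a detour and 3 undoing it).
Enumerating: c3 b3 b2 a2 a1 b1 c1 c2 | c3 b3 a3 a2 a1 b1 b2 c2 | c3 b3 a3 a2 a1 b1 c1 c2 | c3 b3 a3 a2 b2 b1 c1 c2.
That gives 4 routes.

4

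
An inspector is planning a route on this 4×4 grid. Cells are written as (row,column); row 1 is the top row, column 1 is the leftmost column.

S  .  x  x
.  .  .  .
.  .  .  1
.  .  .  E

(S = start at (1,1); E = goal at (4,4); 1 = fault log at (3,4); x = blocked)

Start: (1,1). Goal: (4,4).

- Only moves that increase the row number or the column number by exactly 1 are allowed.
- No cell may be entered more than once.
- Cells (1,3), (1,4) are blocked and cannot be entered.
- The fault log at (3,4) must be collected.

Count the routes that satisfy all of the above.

A right/down-only route from (1,1) to (4,4) makes exactly 3 down-moves and 3 right-moves in some order.
With no other constraints that would be C(6,3) = 20 routes.
Split at (3,4) and multiply the segment counts (each segment already excludes blocked cells): (1,1)→(3,4): 7; (3,4)→(4,4): 1; product = 7.
That gives 7 routes.

7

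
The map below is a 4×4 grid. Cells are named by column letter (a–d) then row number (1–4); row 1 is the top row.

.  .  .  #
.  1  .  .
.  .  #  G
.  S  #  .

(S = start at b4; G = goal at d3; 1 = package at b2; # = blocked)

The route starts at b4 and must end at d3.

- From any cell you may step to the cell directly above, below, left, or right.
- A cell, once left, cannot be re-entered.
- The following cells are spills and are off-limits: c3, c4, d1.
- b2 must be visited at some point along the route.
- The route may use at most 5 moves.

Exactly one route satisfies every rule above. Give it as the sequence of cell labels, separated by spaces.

b4 b3 b2 c2 d2 d3

The 5-move cap with required stops at b2 leaves no slack for detours.
Route from b4: up 2 to b2, right 2 to d2, down 1 to d3 — 5 moves in all.
Check: all required cells visited; 5 ≤ 5 moves.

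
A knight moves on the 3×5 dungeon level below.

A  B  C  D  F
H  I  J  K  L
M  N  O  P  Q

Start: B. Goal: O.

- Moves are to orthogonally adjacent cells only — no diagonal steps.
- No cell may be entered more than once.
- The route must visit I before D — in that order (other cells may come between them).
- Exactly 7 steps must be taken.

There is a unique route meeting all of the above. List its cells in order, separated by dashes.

B - I - J - C - D - K - P - O

The waypoints must appear in the order I, D, with no cell reused.
Route from B: down 1 to I, right 1 to J, up 1 to C, right 1 to D, down 2 to P, left 1 to O — 7 moves in all.
Check: order respected (I at step 1, D at step 4); 7 moves as required.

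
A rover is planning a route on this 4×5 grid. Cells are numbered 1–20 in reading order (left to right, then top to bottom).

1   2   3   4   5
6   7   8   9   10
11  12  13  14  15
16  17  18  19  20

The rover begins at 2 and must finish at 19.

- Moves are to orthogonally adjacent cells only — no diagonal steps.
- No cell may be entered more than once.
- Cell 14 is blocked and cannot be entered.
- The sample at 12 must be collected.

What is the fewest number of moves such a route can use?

5

Any route passes through 12 somewhere between 2 and 19. Summing Manhattan distances along the two legs (2 → 12 → 19) gives a lower bound of 2 + 3 = 5 moves.
A route of 5 moves achieves this: 2 → 7 → 12 → 17 → 18 → 19.
Since 5 matches the lower bound, it is optimal.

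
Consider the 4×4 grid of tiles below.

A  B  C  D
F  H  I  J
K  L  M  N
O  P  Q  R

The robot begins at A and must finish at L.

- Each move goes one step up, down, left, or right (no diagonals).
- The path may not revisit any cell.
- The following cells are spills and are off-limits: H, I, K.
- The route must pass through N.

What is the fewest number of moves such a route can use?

7

Any route passes through N somewhere between A and L. Summing Manhattan distances along the two legs (A → N → L) gives a lower bound of 5 + 2 = 7 moves.
A route of 7 moves achieves this: A → B → C → D → J → N → M → L.
Since 7 matches the lower bound, it is optimal.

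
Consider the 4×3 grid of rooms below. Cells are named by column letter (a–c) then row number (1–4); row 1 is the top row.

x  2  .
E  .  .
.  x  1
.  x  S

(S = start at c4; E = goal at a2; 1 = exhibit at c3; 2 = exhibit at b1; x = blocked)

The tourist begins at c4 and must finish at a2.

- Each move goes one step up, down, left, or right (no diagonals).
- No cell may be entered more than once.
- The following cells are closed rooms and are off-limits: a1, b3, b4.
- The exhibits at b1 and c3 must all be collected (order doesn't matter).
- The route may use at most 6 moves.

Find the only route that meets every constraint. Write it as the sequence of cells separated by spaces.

c4 c3 c2 c1 b1 b2 a2

The 6-move cap with required stops at b1, c3 leaves no slack for detours.
Route from c4: up 3 to c1, left 1 to b1, down 1 to b2, left 1 to a2 — 6 moves in all.
Check: all required cells visited; 6 ≤ 6 moves.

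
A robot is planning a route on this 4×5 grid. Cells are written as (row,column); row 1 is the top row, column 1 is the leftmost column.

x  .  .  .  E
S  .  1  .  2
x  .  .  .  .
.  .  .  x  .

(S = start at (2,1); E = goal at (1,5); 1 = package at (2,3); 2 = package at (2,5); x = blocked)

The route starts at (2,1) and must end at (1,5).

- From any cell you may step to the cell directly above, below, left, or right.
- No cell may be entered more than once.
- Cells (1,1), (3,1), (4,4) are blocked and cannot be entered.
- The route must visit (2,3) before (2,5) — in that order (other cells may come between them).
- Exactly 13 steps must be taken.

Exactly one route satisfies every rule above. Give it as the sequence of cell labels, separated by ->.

The waypoints must appear in the order (2,3), (2,5), with no cell reused.
Route from (2,1): right to (2,2), 2× down (reaching (4,2)), right to (4,3), 3× up (reaching (1,3)), right to (1,4), 2× down (reaching (3,4)), right to (3,5), 2× up (reaching (1,5)) — 13 moves in all.
Check: order respected (1 at step 6, 2 at step 12); 13 moves as required.

(2,1) -> (2,2) -> (3,2) -> (4,2) -> (4,3) -> (3,3) -> (2,3) -> (1,3) -> (1,4) -> (2,4) -> (3,4) -> (3,5) -> (2,5) -> (1,5)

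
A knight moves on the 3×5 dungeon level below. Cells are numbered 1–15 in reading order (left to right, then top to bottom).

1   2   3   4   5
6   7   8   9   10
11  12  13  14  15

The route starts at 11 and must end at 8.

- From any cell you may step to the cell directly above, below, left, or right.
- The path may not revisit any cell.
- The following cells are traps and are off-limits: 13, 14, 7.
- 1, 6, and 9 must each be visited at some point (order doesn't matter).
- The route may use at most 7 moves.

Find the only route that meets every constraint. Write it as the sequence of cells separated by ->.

The budget equals the shortest possible length, so every move has to be on a shortest route through the required cells.
Route from 11: up 2 to 1, right 3 to 4, down 1 to 9, left 1 to 8 — 7 moves in all.
Check: all required cells visited; 7 ≤ 7 moves.

11 -> 6 -> 1 -> 2 -> 3 -> 4 -> 9 -> 8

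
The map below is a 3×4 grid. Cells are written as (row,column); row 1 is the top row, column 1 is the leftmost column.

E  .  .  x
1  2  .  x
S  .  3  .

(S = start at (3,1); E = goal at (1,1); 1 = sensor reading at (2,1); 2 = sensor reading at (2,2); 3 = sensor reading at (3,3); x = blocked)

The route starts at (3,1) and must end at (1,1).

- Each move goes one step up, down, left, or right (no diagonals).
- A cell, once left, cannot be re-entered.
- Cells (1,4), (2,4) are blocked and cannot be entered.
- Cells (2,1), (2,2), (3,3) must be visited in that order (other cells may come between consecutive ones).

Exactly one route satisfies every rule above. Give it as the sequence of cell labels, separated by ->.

(3,1) -> (2,1) -> (2,2) -> (3,2) -> (3,3) -> (2,3) -> (1,3) -> (1,2) -> (1,1)

The waypoints must appear in the order (2,1), (2,2), (3,3), with no cell reused.
Route from (3,1): up 1 to (2,1), right 1 to (2,2), down 1 to (3,2), right 1 to (3,3), up 2 to (1,3), left 2 to (1,1) — 8 moves in all.
Check: order respected (1 at step 1, 2 at step 2, 3 at step 4).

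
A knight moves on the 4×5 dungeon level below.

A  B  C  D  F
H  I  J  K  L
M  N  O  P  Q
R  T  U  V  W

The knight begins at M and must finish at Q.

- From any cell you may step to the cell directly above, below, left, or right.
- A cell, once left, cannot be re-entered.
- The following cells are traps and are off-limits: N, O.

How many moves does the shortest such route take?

6

The Manhattan distance from M to Q is |3−3| + |1−5| = 4, so at least 4 moves are needed.
That bound ignores the blocked cells. Measuring each leg by the fewest moves that actually steer around them (M→Q: 6) raises the lower bound to 6.
A route of 6 moves exists: M → H → I → J → K → P → Q.
Since 6 matches that lower bound, it is optimal.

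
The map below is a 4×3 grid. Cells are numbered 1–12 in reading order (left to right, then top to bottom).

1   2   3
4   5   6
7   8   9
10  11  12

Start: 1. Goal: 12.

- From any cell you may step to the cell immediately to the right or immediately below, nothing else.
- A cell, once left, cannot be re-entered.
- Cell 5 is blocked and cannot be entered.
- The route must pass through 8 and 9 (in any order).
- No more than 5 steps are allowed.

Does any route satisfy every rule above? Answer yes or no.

One route that works: 1 → 4 → 7 → 8 → 9 → 12.

yes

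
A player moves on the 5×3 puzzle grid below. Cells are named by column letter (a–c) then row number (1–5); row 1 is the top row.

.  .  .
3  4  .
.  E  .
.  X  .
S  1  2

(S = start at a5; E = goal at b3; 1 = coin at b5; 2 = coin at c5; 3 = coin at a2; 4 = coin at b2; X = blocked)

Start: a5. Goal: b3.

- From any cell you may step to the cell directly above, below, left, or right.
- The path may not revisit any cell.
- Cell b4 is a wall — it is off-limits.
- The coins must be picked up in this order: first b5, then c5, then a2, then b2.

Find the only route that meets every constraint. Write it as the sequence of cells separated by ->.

a5 -> b5 -> c5 -> c4 -> c3 -> c2 -> c1 -> b1 -> a1 -> a2 -> b2 -> b3

The waypoints must appear in the order b5, c5, a2, b2, with no cell reused.
Route from a5: right 2 to c5, up 4 to c1, left 2 to a1, down 1 to a2, right 1 to b2, down 1 to b3 — 11 moves in all.
Check: order respected (1 at step 1, 2 at step 2, 3 at step 9, 4 at step 10).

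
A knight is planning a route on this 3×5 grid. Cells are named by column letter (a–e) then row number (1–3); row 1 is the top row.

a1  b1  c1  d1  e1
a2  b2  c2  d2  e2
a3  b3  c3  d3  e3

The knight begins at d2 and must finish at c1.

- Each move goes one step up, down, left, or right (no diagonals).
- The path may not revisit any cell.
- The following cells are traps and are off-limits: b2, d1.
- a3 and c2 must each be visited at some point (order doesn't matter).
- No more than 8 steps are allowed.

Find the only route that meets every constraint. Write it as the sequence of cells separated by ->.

The budget equals the shortest possible length, so every move has to be on a shortest route through the required cells.
Route from d2: left to c2, down to c3, 2× left (reaching a3), 2× up (reaching a1), 2× right (reaching c1) — 8 moves in all.
Check: all required cells visited; 8 ≤ 8 moves.

d2 -> c2 -> c3 -> b3 -> a3 -> a2 -> a1 -> b1 -> c1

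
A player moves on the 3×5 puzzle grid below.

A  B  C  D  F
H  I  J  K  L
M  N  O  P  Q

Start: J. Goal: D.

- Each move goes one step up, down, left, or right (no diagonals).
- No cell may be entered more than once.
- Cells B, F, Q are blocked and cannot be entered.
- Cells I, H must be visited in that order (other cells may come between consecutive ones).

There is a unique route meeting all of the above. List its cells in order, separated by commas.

J, I, H, M, N, O, P, K, D

The waypoints must appear in the order I, H, with no cell reused.
Route from J: 2× left (reaching H), down to M, 3× right (reaching P), 2× up (reaching D) — 8 moves in all.
Check: order respected (I at step 1, H at step 2).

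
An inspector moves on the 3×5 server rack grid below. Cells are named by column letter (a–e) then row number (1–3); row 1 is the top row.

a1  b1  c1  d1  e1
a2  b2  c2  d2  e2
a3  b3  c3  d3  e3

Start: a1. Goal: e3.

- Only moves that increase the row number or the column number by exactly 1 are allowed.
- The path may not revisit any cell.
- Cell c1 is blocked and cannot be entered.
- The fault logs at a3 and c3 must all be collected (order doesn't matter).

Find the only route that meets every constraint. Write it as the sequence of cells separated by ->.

Moves only go right or down, so the column and row indices never decrease.
Route from a1: 2× down (reaching a3), 4× right (reaching e3) — 6 moves in all.
Check: all required cells visited.

a1 -> a2 -> a3 -> b3 -> c3 -> d3 -> e3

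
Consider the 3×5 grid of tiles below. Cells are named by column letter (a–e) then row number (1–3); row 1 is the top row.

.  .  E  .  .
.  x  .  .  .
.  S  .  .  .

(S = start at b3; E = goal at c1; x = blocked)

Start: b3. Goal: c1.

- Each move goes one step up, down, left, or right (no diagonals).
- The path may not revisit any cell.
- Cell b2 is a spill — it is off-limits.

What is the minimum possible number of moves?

The Manhattan distance from b3 to c1 is |3−1| + |2−3| = 3, so at least 3 moves are needed.
A route of 3 moves achieves this: b3 → c3 → c2 → c1.
Since 3 matches the lower bound, it is optimal.

3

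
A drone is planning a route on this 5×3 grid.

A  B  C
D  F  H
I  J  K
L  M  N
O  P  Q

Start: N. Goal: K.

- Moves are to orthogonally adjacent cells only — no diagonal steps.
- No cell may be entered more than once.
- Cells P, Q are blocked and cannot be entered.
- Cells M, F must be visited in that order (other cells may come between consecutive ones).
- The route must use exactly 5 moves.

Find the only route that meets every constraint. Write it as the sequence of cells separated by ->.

The waypoints must appear in the order M, F, with no cell reused.
Route from N: left 1 to M, up 2 to F, right 1 to H, down 1 to K — 5 moves in all.
Check: order respected (M at step 1, F at step 3); 5 moves as required.

N -> M -> J -> F -> H -> K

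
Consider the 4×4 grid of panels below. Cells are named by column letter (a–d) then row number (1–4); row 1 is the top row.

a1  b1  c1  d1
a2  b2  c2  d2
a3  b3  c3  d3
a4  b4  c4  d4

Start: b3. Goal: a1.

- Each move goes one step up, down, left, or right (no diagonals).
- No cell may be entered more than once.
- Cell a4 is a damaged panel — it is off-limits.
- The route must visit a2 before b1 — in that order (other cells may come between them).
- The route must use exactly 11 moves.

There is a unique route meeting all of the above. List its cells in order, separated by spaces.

b3 a3 a2 b2 c2 c3 d3 d2 d1 c1 b1 a1

The waypoints must appear in the order a2, b1, with no cell reused.
Route from b3: left 1 to a3, up 1 to a2, right 2 to c2, down 1 to c3, right 1 to d3, up 2 to d1, left 3 to a1 — 11 moves in all.
Check: order respected (a2 at step 2, b1 at step 10); 11 moves as required.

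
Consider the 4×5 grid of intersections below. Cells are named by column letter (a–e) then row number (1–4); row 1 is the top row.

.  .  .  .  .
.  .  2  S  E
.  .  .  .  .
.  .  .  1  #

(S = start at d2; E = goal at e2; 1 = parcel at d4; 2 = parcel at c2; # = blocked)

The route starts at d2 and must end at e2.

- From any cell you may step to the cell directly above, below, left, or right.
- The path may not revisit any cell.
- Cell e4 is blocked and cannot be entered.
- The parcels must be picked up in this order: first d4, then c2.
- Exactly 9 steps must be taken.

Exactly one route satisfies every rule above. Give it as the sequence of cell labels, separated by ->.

The waypoints must appear in the order d4, c2, with no cell reused.
Route from d2: 2× down (reaching d4), left to c4, 3× up (reaching c1), 2× right (reaching e1), down to e2 — 9 moves in all.
Check: order respected (1 at step 2, 2 at step 5); 9 moves as required.

d2 -> d3 -> d4 -> c4 -> c3 -> c2 -> c1 -> d1 -> e1 -> e2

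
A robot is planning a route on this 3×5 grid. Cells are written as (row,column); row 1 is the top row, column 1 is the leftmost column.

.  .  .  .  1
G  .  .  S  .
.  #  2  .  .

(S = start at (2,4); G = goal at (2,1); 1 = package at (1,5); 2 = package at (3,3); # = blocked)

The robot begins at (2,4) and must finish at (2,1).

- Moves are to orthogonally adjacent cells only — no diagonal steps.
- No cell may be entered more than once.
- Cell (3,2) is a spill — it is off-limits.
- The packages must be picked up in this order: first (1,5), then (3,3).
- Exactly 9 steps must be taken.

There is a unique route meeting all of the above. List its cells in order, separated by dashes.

The waypoints must appear in the order (1,5), (3,3), with no cell reused.
Route from (2,4): up 1 to (1,4), right 1 to (1,5), down 2 to (3,5), left 2 to (3,3), up 1 to (2,3), left 2 to (2,1) — 9 moves in all.
Check: order respected (1 at step 2, 2 at step 6); 9 moves as required.

(2,4) - (1,4) - (1,5) - (2,5) - (3,5) - (3,4) - (3,3) - (2,3) - (2,2) - (2,1)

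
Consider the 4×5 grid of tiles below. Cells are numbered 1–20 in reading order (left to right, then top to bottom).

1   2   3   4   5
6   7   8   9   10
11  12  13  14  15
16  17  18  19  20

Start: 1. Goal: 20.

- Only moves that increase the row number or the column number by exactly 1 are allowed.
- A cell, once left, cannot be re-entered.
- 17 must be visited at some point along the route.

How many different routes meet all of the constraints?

A right/down-only route from 1 to 20 makes exactly 3 down-moves and 4 right-moves in some order.
With no other constraints that would be C(7,3) = 35 routes.
Split at 17 and multiply the segment counts: 1→17: 4; 17→20: 1; product = 4.
That gives 4 routes.

4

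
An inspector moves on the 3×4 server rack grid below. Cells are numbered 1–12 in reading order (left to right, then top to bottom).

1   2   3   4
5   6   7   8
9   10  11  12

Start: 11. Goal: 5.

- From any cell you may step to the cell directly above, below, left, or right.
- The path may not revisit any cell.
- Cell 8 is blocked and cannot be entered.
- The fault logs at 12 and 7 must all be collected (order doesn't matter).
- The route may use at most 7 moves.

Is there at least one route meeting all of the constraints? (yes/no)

no

12 must be visited but has only one open neighbour (11), and it is neither the start nor the goal — the route would have to enter and leave through 11, re-entering it.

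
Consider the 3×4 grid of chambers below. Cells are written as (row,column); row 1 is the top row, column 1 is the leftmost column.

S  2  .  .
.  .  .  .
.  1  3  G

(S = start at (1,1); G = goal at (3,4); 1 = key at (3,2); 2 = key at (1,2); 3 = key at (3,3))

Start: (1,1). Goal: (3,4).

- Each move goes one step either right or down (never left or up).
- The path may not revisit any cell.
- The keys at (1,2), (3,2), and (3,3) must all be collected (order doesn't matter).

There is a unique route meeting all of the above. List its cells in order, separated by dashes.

(1,1) - (1,2) - (2,2) - (3,2) - (3,3) - (3,4)

Moves only go right or down, so the column and row indices never decrease.
Route from (1,1): right 1 to (1,2), down 2 to (3,2), right 2 to (3,4) — 5 moves in all.
Check: all required cells visited.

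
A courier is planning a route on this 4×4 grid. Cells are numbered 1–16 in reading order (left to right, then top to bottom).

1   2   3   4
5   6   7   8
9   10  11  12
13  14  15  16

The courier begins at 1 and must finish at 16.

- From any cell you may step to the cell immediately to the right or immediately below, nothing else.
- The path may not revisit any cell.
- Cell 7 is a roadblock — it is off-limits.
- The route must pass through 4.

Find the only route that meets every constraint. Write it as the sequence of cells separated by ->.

1 -> 2 -> 3 -> 4 -> 8 -> 12 -> 16

Moves only go right or down, so the column and row indices never decrease.
Route from 1: right 3 to 4, down 3 to 16 — 6 moves in all.
Check: all required cells visited.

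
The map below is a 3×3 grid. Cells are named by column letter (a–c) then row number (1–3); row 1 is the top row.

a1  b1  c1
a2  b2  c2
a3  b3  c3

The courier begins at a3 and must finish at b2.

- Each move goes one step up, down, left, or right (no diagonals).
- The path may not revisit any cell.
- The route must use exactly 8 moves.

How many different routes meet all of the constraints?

2

Need simple routes of exactly 8 moves from a3 to b2 (Manhattan distance 2, so 3 moves are spent on a detour and 3 undoing it).
Enumerating: a3 a2 a1 b1 c1 c2 c3 b3 b2 | a3 b3 c3 c2 c1 b1 a1 a2 b2.
That gives 2 routes.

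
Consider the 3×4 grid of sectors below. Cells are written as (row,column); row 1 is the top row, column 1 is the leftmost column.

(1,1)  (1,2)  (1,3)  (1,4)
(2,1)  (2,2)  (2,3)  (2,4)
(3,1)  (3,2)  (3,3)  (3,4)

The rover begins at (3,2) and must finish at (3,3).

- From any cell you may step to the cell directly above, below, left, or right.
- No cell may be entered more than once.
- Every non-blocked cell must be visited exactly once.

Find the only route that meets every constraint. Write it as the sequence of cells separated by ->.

(3,2) -> (3,1) -> (2,1) -> (1,1) -> (1,2) -> (2,2) -> (2,3) -> (1,3) -> (1,4) -> (2,4) -> (3,4) -> (3,3)

Need to visit all 12 open cells exactly once, starting at (3,2) and ending at (3,3).
Route from (3,2): left 1 to (3,1), up 2 to (1,1), right 1 to (1,2), down 1 to (2,2), right 1 to (2,3), up 1 to (1,3), right 1 to (1,4), down 2 to (3,4), left 1 to (3,3) — 11 moves in all.
Check: all 12 open cells covered.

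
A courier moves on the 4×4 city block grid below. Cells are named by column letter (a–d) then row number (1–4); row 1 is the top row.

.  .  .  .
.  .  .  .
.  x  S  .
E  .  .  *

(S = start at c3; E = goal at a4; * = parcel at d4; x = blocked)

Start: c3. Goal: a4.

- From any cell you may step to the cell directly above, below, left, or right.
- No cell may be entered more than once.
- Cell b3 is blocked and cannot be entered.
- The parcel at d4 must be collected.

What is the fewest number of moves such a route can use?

5

Any route passes through d4 somewhere between c3 and a4. Summing Manhattan distances along the two legs (c3 → d4 → a4) gives a lower bound of 2 + 3 = 5 moves.
A route of 5 moves achieves this: c3 → d3 → d4 → c4 → b4 → a4.
Since 5 matches the lower bound, it is optimal.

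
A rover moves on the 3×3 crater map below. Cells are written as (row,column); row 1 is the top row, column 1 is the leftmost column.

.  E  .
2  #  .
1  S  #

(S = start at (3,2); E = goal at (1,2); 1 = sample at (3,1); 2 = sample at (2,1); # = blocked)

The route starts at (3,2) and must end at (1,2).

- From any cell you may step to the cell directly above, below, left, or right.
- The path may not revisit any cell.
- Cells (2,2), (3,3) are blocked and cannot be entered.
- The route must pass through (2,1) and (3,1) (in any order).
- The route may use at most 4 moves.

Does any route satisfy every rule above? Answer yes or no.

yes

One route that works: (3,2) → (3,1) → (2,1) → (1,1) → (1,2).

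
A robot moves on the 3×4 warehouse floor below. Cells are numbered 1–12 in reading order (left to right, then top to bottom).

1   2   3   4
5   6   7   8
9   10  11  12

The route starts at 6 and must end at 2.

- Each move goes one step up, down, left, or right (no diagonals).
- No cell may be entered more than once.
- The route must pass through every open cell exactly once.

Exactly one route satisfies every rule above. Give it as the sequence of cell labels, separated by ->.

Need to visit all 12 open cells exactly once, starting at 6 and ending at 2.
Cell 4 has only two open neighbours (8 and 3), so the path must pass straight through it: one of those is the cell it's entered from and the other is where it exits.
Route from 6: right 1 to 7, up 1 to 3, right 1 to 4, down 2 to 12, left 3 to 9, up 2 to 1, right 1 to 2 — 11 moves in all.
Check: all 12 open cells covered.

6 -> 7 -> 3 -> 4 -> 8 -> 12 -> 11 -> 10 -> 9 -> 5 -> 1 -> 2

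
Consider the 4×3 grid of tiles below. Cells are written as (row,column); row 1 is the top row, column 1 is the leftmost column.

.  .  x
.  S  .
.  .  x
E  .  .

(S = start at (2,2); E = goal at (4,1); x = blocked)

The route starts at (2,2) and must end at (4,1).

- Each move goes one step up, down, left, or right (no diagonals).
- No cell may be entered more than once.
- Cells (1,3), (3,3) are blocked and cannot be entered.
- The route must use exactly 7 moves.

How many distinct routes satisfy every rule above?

1

Need simple routes of exactly 7 moves from (2,2) to (4,1) (Manhattan distance 3, so 2 moves are spent on a detour and 2 undoing it).
Enumerating: (2,2) (1,2) (1,1) (2,1) (3,1) (3,2) (4,2) (4,1).
That gives 1 route.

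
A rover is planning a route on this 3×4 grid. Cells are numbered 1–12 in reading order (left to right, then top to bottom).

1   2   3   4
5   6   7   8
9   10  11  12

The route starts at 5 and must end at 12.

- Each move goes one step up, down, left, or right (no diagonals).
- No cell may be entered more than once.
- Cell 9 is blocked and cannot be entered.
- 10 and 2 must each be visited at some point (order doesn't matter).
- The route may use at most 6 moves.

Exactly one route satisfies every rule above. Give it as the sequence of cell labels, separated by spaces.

5 1 2 6 10 11 12

Any route must reach 10 and 2 and still end at 12 within 6 moves, so the order of the required stops is forced.
Route from 5: up 1 to 1, right 1 to 2, down 2 to 10, right 2 to 12 — 6 moves in all.
Check: all required cells visited; 6 ≤ 6 moves.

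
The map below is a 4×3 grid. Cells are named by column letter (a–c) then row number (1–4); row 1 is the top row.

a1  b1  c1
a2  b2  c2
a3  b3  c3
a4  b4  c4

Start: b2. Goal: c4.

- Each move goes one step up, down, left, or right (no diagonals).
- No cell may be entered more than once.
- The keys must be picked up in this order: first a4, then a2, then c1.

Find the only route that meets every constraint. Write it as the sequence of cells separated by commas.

b2, b3, b4, a4, a3, a2, a1, b1, c1, c2, c3, c4

The waypoints must appear in the order a4, a2, c1, with no cell reused.
Route from b2: 2× down (reaching b4), left to a4, 3× up (reaching a1), 2× right (reaching c1), 3× down (reaching c4) — 11 moves in all.
Check: order respected (a4 at step 3, a2 at step 5, c1 at step 8).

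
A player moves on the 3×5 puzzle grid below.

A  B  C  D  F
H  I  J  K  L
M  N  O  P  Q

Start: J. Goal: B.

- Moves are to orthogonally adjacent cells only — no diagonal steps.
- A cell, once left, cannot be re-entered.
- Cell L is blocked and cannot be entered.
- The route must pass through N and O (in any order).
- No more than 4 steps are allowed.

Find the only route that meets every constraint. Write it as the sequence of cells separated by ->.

J -> O -> N -> I -> B

The 4-move cap with required stops at N, O leaves no slack for detours.
Route from J: down to O, left to N, 2× up (reaching B) — 4 moves in all.
Check: all required cells visited; 4 ≤ 4 moves.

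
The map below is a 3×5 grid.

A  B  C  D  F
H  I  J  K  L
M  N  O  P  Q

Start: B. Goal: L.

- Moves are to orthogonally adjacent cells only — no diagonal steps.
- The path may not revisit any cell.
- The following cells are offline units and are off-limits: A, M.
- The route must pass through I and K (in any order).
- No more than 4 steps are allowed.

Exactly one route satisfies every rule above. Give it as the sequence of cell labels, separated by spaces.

Any route must reach I and K and still end at L within 4 moves, so the order of the required stops is forced.
Route from B: down 1 to I, right 3 to L — 4 moves in all.
Check: all required cells visited; 4 ≤ 4 moves.

B I J K L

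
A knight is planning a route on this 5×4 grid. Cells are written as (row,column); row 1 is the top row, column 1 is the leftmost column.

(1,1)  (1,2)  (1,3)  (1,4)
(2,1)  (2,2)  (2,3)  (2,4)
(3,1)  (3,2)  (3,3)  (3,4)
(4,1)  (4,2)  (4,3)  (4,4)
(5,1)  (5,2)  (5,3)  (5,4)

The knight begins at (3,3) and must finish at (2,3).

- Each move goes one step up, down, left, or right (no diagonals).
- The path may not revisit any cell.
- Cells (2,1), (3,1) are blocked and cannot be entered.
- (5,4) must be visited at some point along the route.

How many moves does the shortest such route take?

7

Any route passes through (5,4) somewhere between (3,3) and (2,3). Summing Manhattan distances along the two legs ((3,3) → (5,4) → (2,3)) gives a lower bound of 3 + 4 = 7 moves.
A route of 7 moves achieves this: (3,3) → (4,3) → (5,3) → (5,4) → (4,4) → (3,4) → (2,4) → (2,3).
Since 7 matches the lower bound, it is optimal.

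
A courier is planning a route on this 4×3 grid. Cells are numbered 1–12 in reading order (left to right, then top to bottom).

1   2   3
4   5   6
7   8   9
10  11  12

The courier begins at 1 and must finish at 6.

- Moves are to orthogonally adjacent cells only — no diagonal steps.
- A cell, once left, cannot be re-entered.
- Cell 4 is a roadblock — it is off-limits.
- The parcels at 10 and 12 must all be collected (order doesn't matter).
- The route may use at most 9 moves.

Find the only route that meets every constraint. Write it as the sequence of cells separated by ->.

The budget equals the shortest possible length, so every move has to be on a shortest route through the required cells.
Route from 1: right 1 to 2, down 2 to 8, left 1 to 7, down 1 to 10, right 2 to 12, up 2 to 6 — 9 moves in all.
Check: all required cells visited; 9 ≤ 9 moves.

1 -> 2 -> 5 -> 8 -> 7 -> 10 -> 11 -> 12 -> 9 -> 6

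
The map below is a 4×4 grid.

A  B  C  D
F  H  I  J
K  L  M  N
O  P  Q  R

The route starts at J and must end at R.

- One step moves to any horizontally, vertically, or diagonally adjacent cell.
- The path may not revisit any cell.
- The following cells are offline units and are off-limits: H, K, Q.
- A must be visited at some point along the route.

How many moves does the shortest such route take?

Any route passes through A somewhere between J and R. Summing Chebyshev distances along the two legs (J → A → R) gives a lower bound of 3 + 3 = 6 moves.
That bound ignores the blocked cells. Measuring each leg by the fewest moves that actually steer around them (J→A: 3; A→R: 4) raises the lower bound to 7.
A route of 7 moves exists: J → C → B → A → F → L → M → R.
Since 7 matches that lower bound, it is optimal.

7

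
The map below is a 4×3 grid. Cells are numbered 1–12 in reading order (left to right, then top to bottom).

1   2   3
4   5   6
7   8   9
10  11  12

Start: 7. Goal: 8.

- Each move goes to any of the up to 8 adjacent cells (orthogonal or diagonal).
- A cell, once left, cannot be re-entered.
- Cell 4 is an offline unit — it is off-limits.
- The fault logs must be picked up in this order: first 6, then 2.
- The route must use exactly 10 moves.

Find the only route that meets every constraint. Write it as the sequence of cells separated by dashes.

The waypoints must appear in the order 6, 2, with no cell reused.
Route from 7: down to 10, 2× right (reaching 12), 3× up (reaching 3), 2× left (reaching 1), down-right to 5, down to 8 — 10 moves in all.
Check: order respected (6 at step 5, 2 at step 7); 10 moves as required.

7 - 10 - 11 - 12 - 9 - 6 - 3 - 2 - 1 - 5 - 8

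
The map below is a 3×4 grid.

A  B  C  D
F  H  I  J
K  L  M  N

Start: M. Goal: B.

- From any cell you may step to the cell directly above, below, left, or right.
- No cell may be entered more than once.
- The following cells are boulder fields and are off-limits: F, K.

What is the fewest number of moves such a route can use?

The Manhattan distance from M to B is |3−1| + |3−2| = 3, so at least 3 moves are needed.
A route of 3 moves achieves this: M → I → C → B.
Since 3 matches the lower bound, it is optimal.

3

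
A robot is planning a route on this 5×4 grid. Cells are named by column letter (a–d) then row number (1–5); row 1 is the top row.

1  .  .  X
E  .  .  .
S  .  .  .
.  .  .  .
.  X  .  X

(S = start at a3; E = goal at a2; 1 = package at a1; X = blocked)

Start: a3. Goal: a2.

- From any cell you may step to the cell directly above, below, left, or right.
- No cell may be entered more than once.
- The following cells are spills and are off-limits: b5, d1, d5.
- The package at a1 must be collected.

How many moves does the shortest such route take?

Any route passes through a1 somewhere between a3 and a2. Summing Manhattan distances along the two legs (a3 → a1 → a2) gives a lower bound of 2 + 1 = 3 moves.
The shortest route satisfying every rule uses 5 moves: a3 → b3 → b2 → b1 → a1 → a2.
The bound of 3 isn't tight here; checking systematically, no route of length 3 through 4 satisfies every constraint, so 5 is the minimum.

5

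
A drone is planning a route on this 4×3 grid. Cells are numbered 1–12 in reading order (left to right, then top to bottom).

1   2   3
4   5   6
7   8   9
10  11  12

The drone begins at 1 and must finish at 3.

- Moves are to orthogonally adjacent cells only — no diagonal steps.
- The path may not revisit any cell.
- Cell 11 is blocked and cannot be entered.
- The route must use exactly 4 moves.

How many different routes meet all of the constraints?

Need simple routes of exactly 4 moves from 1 to 3 (Manhattan distance 2, so 1 moves are spent on a detour and 1 undoing it).
Enumerating: 1 4 5 2 3 | 1 4 5 6 3 | 1 2 5 6 3.
That gives 3 routes.

3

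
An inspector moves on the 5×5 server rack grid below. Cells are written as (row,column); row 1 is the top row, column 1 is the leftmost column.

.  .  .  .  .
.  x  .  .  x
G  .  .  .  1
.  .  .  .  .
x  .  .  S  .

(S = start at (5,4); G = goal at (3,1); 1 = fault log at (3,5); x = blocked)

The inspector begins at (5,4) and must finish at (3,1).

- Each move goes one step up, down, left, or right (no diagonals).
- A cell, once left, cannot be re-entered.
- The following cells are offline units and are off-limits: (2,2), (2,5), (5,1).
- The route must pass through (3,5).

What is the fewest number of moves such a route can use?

7

Any route passes through (3,5) somewhere between (5,4) and (3,1). Summing Manhattan distances along the two legs ((5,4) → (3,5) → (3,1)) gives a lower bound of 3 + 4 = 7 moves.
A route of 7 moves achieves this: (5,4) → (4,4) → (4,5) → (3,5) → (3,4) → (3,3) → (3,2) → (3,1).
Since 7 matches the lower bound, it is optimal.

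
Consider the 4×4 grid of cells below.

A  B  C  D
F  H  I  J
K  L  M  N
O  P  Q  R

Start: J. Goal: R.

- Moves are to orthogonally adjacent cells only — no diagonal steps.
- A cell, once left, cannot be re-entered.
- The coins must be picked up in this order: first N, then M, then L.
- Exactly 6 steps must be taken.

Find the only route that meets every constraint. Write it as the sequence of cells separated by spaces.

J N M L P Q R

The waypoints must appear in the order N, M, L, with no cell reused.
Route from J: down 1 to N, left 2 to L, down 1 to P, right 2 to R — 6 moves in all.
Check: order respected (N at step 1, M at step 2, L at step 3); 6 moves as required.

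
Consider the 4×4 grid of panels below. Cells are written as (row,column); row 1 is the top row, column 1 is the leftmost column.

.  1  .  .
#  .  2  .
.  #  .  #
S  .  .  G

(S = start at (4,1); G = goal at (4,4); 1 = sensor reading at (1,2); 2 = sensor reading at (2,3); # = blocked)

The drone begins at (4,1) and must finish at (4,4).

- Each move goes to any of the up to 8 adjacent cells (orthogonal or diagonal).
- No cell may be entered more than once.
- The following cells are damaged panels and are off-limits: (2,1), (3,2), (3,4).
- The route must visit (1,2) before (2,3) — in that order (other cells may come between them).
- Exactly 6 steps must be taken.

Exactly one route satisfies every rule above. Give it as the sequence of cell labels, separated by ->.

(4,1) -> (3,1) -> (2,2) -> (1,2) -> (2,3) -> (3,3) -> (4,4)

The waypoints must appear in the order (1,2), (2,3), with no cell reused.
Route from (4,1): up to (3,1), up-right to (2,2), up to (1,2), down-right to (2,3), down to (3,3), down-right to (4,4) — 6 moves in all.
Check: order respected (1 at step 3, 2 at step 4); 6 moves as required.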